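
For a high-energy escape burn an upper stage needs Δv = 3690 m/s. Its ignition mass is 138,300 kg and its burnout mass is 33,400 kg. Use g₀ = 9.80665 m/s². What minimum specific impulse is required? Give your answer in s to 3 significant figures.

ln(m₀/m_f) = ln(138300/33400) = ln(4.141) = 1.4209.
v_e = Δv / ln(m₀/m_f) = 3690 / 1.4209 = 2597.0 m/s.
Isp = v_e / g₀ = 2597.0 / 9.80665 = 264.8 s.

Isp ≈ 265 s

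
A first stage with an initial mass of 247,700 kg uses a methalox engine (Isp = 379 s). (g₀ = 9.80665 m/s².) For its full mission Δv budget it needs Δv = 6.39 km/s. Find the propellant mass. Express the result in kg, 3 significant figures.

propellant mass ≈ 203000 kg

v_e = Isp · g₀ = 379 × 9.80665 = 3716.7 m/s.
By the Tsiolkovsky rocket equation, m₀/m_f = exp(Δv / v_e) = exp(6390 / 3716.7) = exp(1.7193) = 5.5804.
m_f = 247,700 / 5.5804 = 44,387.5 kg, so propellant = m₀ − m_f = 247,700 − 44,387.5 = 203,312.5 kg.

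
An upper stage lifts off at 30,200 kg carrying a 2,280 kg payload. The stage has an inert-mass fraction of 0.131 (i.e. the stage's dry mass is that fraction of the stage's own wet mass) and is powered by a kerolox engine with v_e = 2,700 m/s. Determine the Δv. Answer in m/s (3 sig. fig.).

Δv ≈ 4390 m/s

Stage wet mass = m₀ − payload = 30,200 − 2,280 = 27,920 kg.
Stage dry mass = ε × stage wet mass = 0.131 × 27,920 = 3,657.52 kg.
Burnout mass m_f = stage dry + payload = 3,657.52 + 2,280 = 5,937.52 kg.
Δv = v_e · ln(30,200/5,937.52) = 2700.0 × ln(5.086) = 2700.0 × 1.6266 ≈ 4392 m/s.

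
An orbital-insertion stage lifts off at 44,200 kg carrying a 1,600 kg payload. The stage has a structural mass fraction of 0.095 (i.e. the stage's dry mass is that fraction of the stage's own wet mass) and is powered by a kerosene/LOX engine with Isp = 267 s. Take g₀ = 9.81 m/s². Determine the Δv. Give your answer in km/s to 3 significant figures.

Stage wet mass = m₀ − payload = 44,200 − 1,600 = 42,600 kg.
Stage dry mass = ε × stage wet mass = 0.095 × 42,600 = 4,047 kg.
Burnout mass m_f = stage dry + payload = 4,047 + 1,600 = 5,647 kg.
v_e = Isp · g₀ = 267 × 9.81 = 2619.3 m/s.
Δv = v_e · ln(44,200/5,647) = 2619.3 × ln(7.827) = 2619.3 × 2.0576 ≈ 5389 m/s.

Δv ≈ 5.39 km/s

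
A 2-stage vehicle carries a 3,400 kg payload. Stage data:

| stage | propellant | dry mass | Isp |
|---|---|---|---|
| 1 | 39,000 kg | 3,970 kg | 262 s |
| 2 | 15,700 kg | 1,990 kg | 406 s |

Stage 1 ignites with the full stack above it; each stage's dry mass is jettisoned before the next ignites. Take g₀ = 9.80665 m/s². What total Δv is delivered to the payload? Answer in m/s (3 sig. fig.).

Δv ≈ 7840 m/s

Ignition mass of stage 1 = 39,000+3,970 + 15,700+1,990 + 3,400 = 64,060 kg.
Stage 1: m₀ = 64,060 kg, m_f = 64,060 − 39,000 = 25,060 kg; Δv = 262×9.80665×ln(2.556) = 2569.3×0.9385 ≈ 2411 m/s.
Stage 2: m₀ = 21,090 kg, m_f = 21,090 − 15,700 = 5,390 kg; Δv = 406×9.80665×ln(3.913) = 3981.5×1.3643 ≈ 5432 m/s.
Total Δv = 2411 + 5432 = 7843 m/s.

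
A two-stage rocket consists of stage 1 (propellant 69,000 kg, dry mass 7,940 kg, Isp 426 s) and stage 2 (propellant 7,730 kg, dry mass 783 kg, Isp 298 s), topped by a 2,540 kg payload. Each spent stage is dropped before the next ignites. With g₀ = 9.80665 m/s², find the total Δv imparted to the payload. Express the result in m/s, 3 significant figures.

Δv ≈ 9920 m/s

Ignition mass of stage 1 = 69,000+7,940 + 7,730+783 + 2,540 = 87,993 kg.
Stage 1: m₀ = 87,993 kg, m_f = 87,993 − 69,000 = 18,993 kg; Δv = 426×9.80665×ln(4.633) = 4177.6×1.5332 ≈ 6405 m/s.
Stage 2: m₀ = 11,053 kg, m_f = 11,053 − 7,730 = 3,323 kg; Δv = 298×9.80665×ln(3.326) = 2922.4×1.2018 ≈ 3512 m/s.
Total Δv = 6405 + 3512 = 9917 m/s.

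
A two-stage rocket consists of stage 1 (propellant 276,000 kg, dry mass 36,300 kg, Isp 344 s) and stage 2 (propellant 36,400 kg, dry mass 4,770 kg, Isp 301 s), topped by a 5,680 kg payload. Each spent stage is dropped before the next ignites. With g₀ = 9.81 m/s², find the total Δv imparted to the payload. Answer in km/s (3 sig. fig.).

Ignition mass of stage 1 = 276,000+36,300 + 36,400+4,770 + 5,680 = 359,150 kg.
Stage 1: m₀ = 359,150 kg, m_f = 359,150 − 276,000 = 83,150 kg; Δv = 344×9.81×ln(4.319) = 3374.6×1.4631 ≈ 4937 m/s.
Stage 2: m₀ = 46,850 kg, m_f = 46,850 − 36,400 = 10,450 kg; Δv = 301×9.81×ln(4.483) = 2952.8×1.5003 ≈ 4430 m/s.
Total Δv = 4937 + 4430 = 9367 m/s.

Δv ≈ 9.37 km/s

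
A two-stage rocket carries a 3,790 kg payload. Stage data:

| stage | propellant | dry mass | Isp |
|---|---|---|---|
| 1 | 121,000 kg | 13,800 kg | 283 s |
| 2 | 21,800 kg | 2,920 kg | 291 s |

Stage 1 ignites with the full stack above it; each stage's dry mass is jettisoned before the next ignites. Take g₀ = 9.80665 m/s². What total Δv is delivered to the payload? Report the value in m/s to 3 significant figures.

Ignition mass of stage 1 = 121,000+13,800 + 21,800+2,920 + 3,790 = 163,310 kg.
Stage 1: m₀ = 163,310 kg, m_f = 163,310 − 121,000 = 42,310 kg; Δv = 283×9.80665×ln(3.86) = 2775.3×1.3506 ≈ 3748 m/s.
Stage 2: m₀ = 28,510 kg, m_f = 28,510 − 21,800 = 6,710 kg; Δv = 291×9.80665×ln(4.249) = 2853.7×1.4467 ≈ 4128 m/s.
Total Δv = 3748 + 4128 = 7876 m/s.

Δv ≈ 7880 m/s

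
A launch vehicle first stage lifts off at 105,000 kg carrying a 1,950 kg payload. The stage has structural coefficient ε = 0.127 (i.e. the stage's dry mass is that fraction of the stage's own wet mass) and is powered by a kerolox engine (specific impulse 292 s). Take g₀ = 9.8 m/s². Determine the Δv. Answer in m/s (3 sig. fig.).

Stage wet mass = m₀ − payload = 105,000 − 1,950 = 103,050 kg.
Stage dry mass = ε × stage wet mass = 0.127 × 103,050 = 13,087.4 kg.
Burnout mass m_f = stage dry + payload = 13,087.4 + 1,950 = 15,037.4 kg.
v_e = Isp · g₀ = 292 × 9.8 = 2861.6 m/s.
From the ideal rocket equation, Δv = v_e · ln(105,000/15,037.4) = 2861.6 × ln(6.983) = 2861.6 × 1.9434 ≈ 5561 m/s.

Δv ≈ 5560 m/s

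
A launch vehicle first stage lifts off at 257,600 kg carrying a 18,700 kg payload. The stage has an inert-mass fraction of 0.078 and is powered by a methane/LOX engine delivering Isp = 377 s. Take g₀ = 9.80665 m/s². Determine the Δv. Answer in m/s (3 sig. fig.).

Δv ≈ 7140 m/s

Stage wet mass = m₀ − payload = 257,600 − 18,700 = 238,900 kg.
Stage dry mass = ε × stage wet mass = 0.078 × 238,900 = 18,634.2 kg.
Burnout mass m_f = stage dry + payload = 18,634.2 + 18,700 = 37,334.2 kg.
v_e = Isp · g₀ = 377 × 9.80665 = 3697.1 m/s.
From the ideal rocket equation, Δv = v_e · ln(257,600/37,334.2) = 3697.1 × ln(6.9) = 3697.1 × 1.9315 ≈ 7141 m/s.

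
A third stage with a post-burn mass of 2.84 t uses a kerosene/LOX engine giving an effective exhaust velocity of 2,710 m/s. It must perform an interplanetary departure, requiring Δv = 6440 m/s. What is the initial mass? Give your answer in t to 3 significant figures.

From the ideal rocket equation, m₀/m_f = exp(Δv / v_e) = exp(6440 / 2710.0) = exp(2.3764) = 10.7659.
m₀ = m_f × 10.7659 = 2.84 × 10.7659 = 30.5752 t.

initial mass ≈ 30.6 t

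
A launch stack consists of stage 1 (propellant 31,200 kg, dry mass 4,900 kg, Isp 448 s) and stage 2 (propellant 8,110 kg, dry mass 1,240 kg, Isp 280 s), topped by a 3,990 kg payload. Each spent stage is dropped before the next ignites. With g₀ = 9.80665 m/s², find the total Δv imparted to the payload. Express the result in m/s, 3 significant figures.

Ignition mass of stage 1 = 31,200+4,900 + 8,110+1,240 + 3,990 = 49,440 kg.
Stage 1: m₀ = 49,440 kg, m_f = 49,440 − 31,200 = 18,240 kg; Δv = 448×9.80665×ln(2.711) = 4393.4×0.9971 ≈ 4381 m/s.
Stage 2: m₀ = 13,340 kg, m_f = 13,340 − 8,110 = 5,230 kg; Δv = 280×9.80665×ln(2.551) = 2745.9×0.9364 ≈ 2571 m/s.
Total Δv = 4381 + 2571 = 6952 m/s.

Δv ≈ 6950 m/s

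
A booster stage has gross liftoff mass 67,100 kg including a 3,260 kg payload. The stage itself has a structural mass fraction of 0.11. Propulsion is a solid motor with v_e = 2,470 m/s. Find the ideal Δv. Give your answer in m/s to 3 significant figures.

Stage wet mass = m₀ − payload = 67,100 − 3,260 = 63,840 kg.
Stage dry mass = ε × stage wet mass = 0.11 × 63,840 = 7,022.4 kg.
Burnout mass m_f = stage dry + payload = 7,022.4 + 3,260 = 10,282.4 kg.
Rocket equation: Δv = v_e · ln(67,100/10,282.4) = 2470.0 × ln(6.526) = 2470.0 × 1.8758 ≈ 4633 m/s.

Δv ≈ 4630 m/s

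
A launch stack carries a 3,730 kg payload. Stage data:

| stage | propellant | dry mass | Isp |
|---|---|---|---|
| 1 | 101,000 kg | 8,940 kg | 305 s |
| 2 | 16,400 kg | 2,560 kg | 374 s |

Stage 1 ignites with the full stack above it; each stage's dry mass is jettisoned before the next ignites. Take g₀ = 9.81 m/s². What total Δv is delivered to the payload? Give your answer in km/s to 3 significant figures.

Δv ≈ 9.00 km/s

Ignition mass of stage 1 = 101,000+8,940 + 16,400+2,560 + 3,730 = 132,630 kg.
Stage 1: m₀ = 132,630 kg, m_f = 132,630 − 101,000 = 31,630 kg; Δv = 305×9.81×ln(4.193) = 2992.1×1.4335 ≈ 4289 m/s.
Stage 2: m₀ = 22,690 kg, m_f = 22,690 − 16,400 = 6,290 kg; Δv = 374×9.81×ln(3.607) = 3668.9×1.2830 ≈ 4707 m/s.
Total Δv = 4289 + 4707 = 8996 m/s.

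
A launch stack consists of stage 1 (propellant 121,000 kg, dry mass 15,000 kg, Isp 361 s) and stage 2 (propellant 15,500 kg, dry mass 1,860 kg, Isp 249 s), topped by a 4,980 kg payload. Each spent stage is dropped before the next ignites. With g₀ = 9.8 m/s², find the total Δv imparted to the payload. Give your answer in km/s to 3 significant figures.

Δv ≈ 8.00 km/s

Ignition mass of stage 1 = 121,000+15,000 + 15,500+1,860 + 4,980 = 158,340 kg.
Stage 1: m₀ = 158,340 kg, m_f = 158,340 − 121,000 = 37,340 kg; Δv = 361×9.8×ln(4.24) = 3537.8×1.4447 ≈ 5111 m/s.
Stage 2: m₀ = 22,340 kg, m_f = 22,340 − 15,500 = 6,840 kg; Δv = 249×9.8×ln(3.266) = 2440.2×1.1836 ≈ 2888 m/s.
Total Δv = 5111 + 2888 = 7999 m/s.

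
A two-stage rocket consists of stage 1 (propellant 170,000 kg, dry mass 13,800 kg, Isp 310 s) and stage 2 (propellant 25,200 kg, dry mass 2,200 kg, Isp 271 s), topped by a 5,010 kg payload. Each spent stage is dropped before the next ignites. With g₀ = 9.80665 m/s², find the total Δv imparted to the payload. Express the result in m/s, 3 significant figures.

Ignition mass of stage 1 = 170,000+13,800 + 25,200+2,200 + 5,010 = 216,210 kg.
Stage 1: m₀ = 216,210 kg, m_f = 216,210 − 170,000 = 46,210 kg; Δv = 310×9.80665×ln(4.679) = 3040.1×1.5431 ≈ 4691 m/s.
Stage 2: m₀ = 32,410 kg, m_f = 32,410 − 25,200 = 7,210 kg; Δv = 271×9.80665×ln(4.495) = 2657.6×1.5030 ≈ 3994 m/s.
Total Δv = 4691 + 3994 = 8685 m/s.

Δv ≈ 8690 m/s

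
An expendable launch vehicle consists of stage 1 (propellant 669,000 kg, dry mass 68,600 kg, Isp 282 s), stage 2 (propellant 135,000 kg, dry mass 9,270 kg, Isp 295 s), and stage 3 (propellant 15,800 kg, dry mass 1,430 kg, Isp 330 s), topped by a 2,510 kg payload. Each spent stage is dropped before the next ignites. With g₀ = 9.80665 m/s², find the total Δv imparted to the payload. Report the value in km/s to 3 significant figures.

Δv ≈ 14.0 km/s

Ignition mass of stage 1 = 669,000+68,600 + 135,000+9,270 + 15,800+1,430 + 2,510 = 901,610 kg.
Stage 1: m₀ = 901,610 kg, m_f = 901,610 − 669,000 = 232,610 kg; Δv = 282×9.80665×ln(3.876) = 2765.5×1.3548 ≈ 3747 m/s.
Stage 2: m₀ = 164,010 kg, m_f = 164,010 − 135,000 = 29,010 kg; Δv = 295×9.80665×ln(5.654) = 2893.0×1.7323 ≈ 5011 m/s.
Stage 3: m₀ = 19,740 kg, m_f = 19,740 − 15,800 = 3,940 kg; Δv = 330×9.80665×ln(5.01) = 3236.2×1.6115 ≈ 5215 m/s.
Total Δv = 3747 + 5011 + 5215 = 13973 m/s.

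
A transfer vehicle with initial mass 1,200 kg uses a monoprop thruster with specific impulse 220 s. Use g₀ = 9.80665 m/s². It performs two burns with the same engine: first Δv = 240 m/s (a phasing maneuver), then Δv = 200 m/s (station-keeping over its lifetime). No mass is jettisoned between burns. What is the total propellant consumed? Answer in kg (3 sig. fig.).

total propellant consumed ≈ 221 kg

v_e = Isp · g₀ = 220 × 9.80665 = 2157.5 m/s.
After the first burn: m = 1200 × exp(−240/2157.5) = 1200 × 0.89472 = 1,073.66 kg.
After the second burn: m = 1,073.66 × exp(−200/2157.5) = 1,073.66 × 0.91147 = 978.609 kg.
Total propellant = m₀ − m_final = 1200 − 978.609 = 221.391 kg.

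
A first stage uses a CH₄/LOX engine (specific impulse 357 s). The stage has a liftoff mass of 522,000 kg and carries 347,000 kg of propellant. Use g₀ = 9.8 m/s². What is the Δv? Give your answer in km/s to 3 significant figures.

v_e = Isp · g₀ = 357 × 9.8 = 3498.6 m/s.
m_f = m₀ − m_prop = 522,000 − 347,000 = 175,000 kg.
By the Tsiolkovsky rocket equation, Δv = v_e · ln(m₀/m_f) = 3498.6 × ln(2.983) = 3498.6 × 1.0929 ≈ 3823.6 m/s.

Δv ≈ 3.82 km/s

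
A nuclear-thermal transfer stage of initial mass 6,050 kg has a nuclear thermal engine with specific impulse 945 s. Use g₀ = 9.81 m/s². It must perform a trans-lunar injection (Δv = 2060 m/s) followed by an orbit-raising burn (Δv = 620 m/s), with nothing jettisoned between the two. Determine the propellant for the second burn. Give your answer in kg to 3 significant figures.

propellant for the second burn ≈ 313 kg

v_e = Isp · g₀ = 945 × 9.81 = 9270.5 m/s.
After the first burn: m = 6050 × exp(−2060/9270.5) = 6050 × 0.80075 = 4,844.54 kg.
After the second burn: m = 4,844.54 × exp(−620/9270.5) = 4,844.54 × 0.93531 = 4,531.15 kg.
Second-burn propellant = 4,844.54 − 4,531.15 = 313.39 kg.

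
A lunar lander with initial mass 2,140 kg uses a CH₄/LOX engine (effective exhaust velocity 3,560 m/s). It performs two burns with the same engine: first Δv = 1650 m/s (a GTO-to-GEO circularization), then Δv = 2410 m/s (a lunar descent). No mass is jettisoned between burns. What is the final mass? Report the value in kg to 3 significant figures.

final mass ≈ 684 kg

After the first burn: m = 2140 × exp(−1650/3560.0) = 2140 × 0.62909 = 1,346.25 kg.
After the second burn: m = 1,346.25 × exp(−2410/3560.0) = 1,346.25 × 0.50816 = 684.11 kg.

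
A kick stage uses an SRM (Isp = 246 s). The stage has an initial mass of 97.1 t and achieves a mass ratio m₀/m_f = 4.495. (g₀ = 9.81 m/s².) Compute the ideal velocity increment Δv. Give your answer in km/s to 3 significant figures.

v_e = Isp · g₀ = 246 × 9.81 = 2413.3 m/s.
By the Tsiolkovsky rocket equation, Δv = v_e · ln(4.495) = 2413.3 × 1.5030 ≈ 3627.0 m/s.

Δv ≈ 3.63 km/s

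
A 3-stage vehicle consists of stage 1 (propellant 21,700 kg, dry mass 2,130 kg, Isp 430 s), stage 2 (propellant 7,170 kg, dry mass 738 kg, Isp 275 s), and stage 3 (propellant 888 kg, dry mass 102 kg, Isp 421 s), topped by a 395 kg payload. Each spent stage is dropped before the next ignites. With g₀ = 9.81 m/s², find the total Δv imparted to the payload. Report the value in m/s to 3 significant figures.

Δv ≈ 12700 m/s

Ignition mass of stage 1 = 21,700+2,130 + 7,170+738 + 888+102 + 395 = 33,123 kg.
Stage 1: m₀ = 33,123 kg, m_f = 33,123 − 21,700 = 11,423 kg; Δv = 430×9.81×ln(2.9) = 4218.3×1.0646 ≈ 4491 m/s.
Stage 2: m₀ = 9,293 kg, m_f = 9,293 − 7,170 = 2,123 kg; Δv = 275×9.81×ln(4.377) = 2697.8×1.4764 ≈ 3983 m/s.
Stage 3: m₀ = 1,385 kg, m_f = 1,385 − 888 = 497 kg; Δv = 421×9.81×ln(2.787) = 4130.0×1.0249 ≈ 4233 m/s.
Total Δv = 4491 + 3983 + 4233 = 12707 m/s.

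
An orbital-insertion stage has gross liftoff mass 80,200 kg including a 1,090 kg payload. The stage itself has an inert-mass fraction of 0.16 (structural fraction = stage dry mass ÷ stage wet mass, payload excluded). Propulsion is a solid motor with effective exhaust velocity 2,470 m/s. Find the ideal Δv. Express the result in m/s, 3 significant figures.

Δv ≈ 4360 m/s

Stage wet mass = m₀ − payload = 80,200 − 1,090 = 79,110 kg.
Stage dry mass = ε × stage wet mass = 0.16 × 79,110 = 12,657.6 kg.
Burnout mass m_f = stage dry + payload = 12,657.6 + 1,090 = 13,747.6 kg.
By the Tsiolkovsky rocket equation, Δv = v_e · ln(80,200/13,747.6) = 2470.0 × ln(5.834) = 2470.0 × 1.7637 ≈ 4356 m/s.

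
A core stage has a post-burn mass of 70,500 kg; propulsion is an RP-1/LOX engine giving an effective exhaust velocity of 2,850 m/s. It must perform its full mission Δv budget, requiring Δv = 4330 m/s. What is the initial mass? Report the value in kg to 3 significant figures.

initial mass ≈ 322000 kg

Using Δv = v_e ln(m₀/m_f): m₀/m_f = exp(Δv / v_e) = exp(4330 / 2850.0) = exp(1.5193) = 4.5690.
m₀ = m_f × 4.5690 = 70,500 × 4.5690 = 322,115 kg.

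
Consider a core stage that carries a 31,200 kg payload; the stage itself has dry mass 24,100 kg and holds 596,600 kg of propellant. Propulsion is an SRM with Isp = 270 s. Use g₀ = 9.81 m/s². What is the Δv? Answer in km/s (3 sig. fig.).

v_e = Isp · g₀ = 270 × 9.81 = 2648.7 m/s.
m₀ = payload + dry + propellant = 31,200 + 24,100 + 596,600 = 651,900 kg.
m_f = payload + dry = 31,200 + 24,100 = 55,300 kg.
Using Δv = v_e ln(m₀/m_f): Δv = v_e · ln(m₀/m_f) = 2648.7 × ln(11.79) = 2648.7 × 2.4671 ≈ 6534.7 m/s.

Δv ≈ 6.53 km/s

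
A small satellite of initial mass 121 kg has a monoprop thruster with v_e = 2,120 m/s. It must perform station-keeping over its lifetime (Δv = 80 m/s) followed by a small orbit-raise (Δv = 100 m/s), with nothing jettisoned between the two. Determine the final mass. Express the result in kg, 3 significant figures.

After the first burn: m = 121 × exp(−80/2120.0) = 121 × 0.96297 = 116.519 kg.
After the second burn: m = 116.519 × exp(−100/2120.0) = 116.519 × 0.95393 = 111.151 kg.

final mass ≈ 111 kg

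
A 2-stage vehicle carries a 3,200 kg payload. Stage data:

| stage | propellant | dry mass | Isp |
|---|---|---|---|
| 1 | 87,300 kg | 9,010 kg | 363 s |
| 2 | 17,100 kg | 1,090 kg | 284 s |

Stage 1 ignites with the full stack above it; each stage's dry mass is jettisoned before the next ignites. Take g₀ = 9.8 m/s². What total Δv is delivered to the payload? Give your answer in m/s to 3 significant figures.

Δv ≈ 9290 m/s

Ignition mass of stage 1 = 87,300+9,010 + 17,100+1,090 + 3,200 = 117,700 kg.
Stage 1: m₀ = 117,700 kg, m_f = 117,700 − 87,300 = 30,400 kg; Δv = 363×9.8×ln(3.872) = 3557.4×1.3537 ≈ 4816 m/s.
Stage 2: m₀ = 21,390 kg, m_f = 21,390 − 17,100 = 4,290 kg; Δv = 284×9.8×ln(4.986) = 2783.2×1.6066 ≈ 4472 m/s.
Total Δv = 4816 + 4472 = 9288 m/s.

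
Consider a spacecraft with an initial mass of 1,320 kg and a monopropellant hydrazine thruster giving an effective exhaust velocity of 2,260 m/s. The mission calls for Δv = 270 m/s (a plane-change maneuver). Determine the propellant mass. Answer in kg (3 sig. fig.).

propellant mass ≈ 149 kg

By the Tsiolkovsky rocket equation, m₀/m_f = exp(Δv / v_e) = exp(270 / 2260.0) = exp(0.1195) = 1.1269.
m_f = 1,320 / 1.1269 = 1,171.36 kg, so propellant = m₀ − m_f = 1,320 − 1,171.36 = 148.64 kg.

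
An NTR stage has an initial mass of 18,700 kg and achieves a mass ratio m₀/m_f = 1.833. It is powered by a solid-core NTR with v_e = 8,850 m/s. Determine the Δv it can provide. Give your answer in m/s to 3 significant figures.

Δv ≈ 5360 m/s

Δv = v_e · ln(1.833) = 8850.0 × 0.6060 ≈ 5362.7 m/s.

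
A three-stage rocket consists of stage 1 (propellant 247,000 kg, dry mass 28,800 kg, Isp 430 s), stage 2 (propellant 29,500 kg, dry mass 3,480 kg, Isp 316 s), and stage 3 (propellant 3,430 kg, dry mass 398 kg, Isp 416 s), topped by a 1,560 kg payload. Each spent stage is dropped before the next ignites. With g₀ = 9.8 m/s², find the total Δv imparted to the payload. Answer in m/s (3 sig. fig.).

Ignition mass of stage 1 = 247,000+28,800 + 29,500+3,480 + 3,430+398 + 1,560 = 314,168 kg.
Stage 1: m₀ = 314,168 kg, m_f = 314,168 − 247,000 = 67,168 kg; Δv = 430×9.8×ln(4.677) = 4214.0×1.5427 ≈ 6501 m/s.
Stage 2: m₀ = 38,368 kg, m_f = 38,368 − 29,500 = 8,868 kg; Δv = 316×9.8×ln(4.327) = 3096.8×1.4648 ≈ 4536 m/s.
Stage 3: m₀ = 5,388 kg, m_f = 5,388 − 3,430 = 1,958 kg; Δv = 416×9.8×ln(2.752) = 4076.8×1.0123 ≈ 4127 m/s.
Total Δv = 6501 + 4536 + 4127 = 15164 m/s.

Δv ≈ 15200 m/s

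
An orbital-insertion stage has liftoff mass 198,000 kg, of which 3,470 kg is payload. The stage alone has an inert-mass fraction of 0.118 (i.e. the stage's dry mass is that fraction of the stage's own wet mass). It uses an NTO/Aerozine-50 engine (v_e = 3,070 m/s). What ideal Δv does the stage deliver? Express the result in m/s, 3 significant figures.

Δv ≈ 6180 m/s

Stage wet mass = m₀ − payload = 198,000 − 3,470 = 194,530 kg.
Stage dry mass = ε × stage wet mass = 0.118 × 194,530 = 22,954.5 kg.
Burnout mass m_f = stage dry + payload = 22,954.5 + 3,470 = 26,424.5 kg.
Δv = v_e · ln(198,000/26,424.5) = 3070.0 × ln(7.493) = 3070.0 × 2.0140 ≈ 6183 m/s.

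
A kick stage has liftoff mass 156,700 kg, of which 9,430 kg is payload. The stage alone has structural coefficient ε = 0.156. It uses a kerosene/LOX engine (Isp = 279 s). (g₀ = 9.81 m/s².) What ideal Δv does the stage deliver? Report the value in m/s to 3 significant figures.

Δv ≈ 4310 m/s

Stage wet mass = m₀ − payload = 156,700 − 9,430 = 147,270 kg.
Stage dry mass = ε × stage wet mass = 0.156 × 147,270 = 22,974.1 kg.
Burnout mass m_f = stage dry + payload = 22,974.1 + 9,430 = 32,404.1 kg.
v_e = Isp · g₀ = 279 × 9.81 = 2737.0 m/s.
Δv = v_e · ln(156,700/32,404.1) = 2737.0 × ln(4.836) = 2737.0 × 1.5760 ≈ 4314 m/s.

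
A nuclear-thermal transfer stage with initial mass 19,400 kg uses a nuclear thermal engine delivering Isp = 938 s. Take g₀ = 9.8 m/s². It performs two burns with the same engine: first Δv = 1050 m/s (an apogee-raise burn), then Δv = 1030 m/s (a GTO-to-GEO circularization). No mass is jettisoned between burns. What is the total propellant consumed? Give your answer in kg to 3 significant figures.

total propellant consumed ≈ 3930 kg

v_e = Isp · g₀ = 938 × 9.8 = 9192.4 m/s.
After the first burn: m = 19400 × exp(−1050/9192.4) = 19400 × 0.89206 = 17,306 kg.
After the second burn: m = 17,306 × exp(−1030/9192.4) = 17,306 × 0.89400 = 15,471.6 kg.
Total propellant = m₀ − m_final = 19400 − 15,471.6 = 3,928.4 kg.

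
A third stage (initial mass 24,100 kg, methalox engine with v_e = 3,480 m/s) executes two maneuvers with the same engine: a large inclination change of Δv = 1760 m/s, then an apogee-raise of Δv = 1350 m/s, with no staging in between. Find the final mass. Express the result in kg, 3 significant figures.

After the first burn: m = 24100 × exp(−1760/3480.0) = 24100 × 0.60305 = 14,533.5 kg.
After the second burn: m = 14,533.5 × exp(−1350/3480.0) = 14,533.5 × 0.67846 = 9,860.4 kg.

final mass ≈ 9860 kg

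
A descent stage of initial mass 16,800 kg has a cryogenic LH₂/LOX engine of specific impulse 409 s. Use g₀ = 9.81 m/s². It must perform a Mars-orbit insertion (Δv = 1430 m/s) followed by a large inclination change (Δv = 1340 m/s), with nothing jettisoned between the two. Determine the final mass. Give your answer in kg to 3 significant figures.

v_e = Isp · g₀ = 409 × 9.81 = 4012.3 m/s.
After the first burn: m = 16800 × exp(−1430/4012.3) = 16800 × 0.70019 = 11,763.2 kg.
After the second burn: m = 11,763.2 × exp(−1340/4012.3) = 11,763.2 × 0.71607 = 8,423.27 kg.

final mass ≈ 8420 kg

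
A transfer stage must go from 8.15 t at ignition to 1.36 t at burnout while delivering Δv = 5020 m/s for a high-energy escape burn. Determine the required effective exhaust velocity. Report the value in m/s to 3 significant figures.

v_e ≈ 2800 m/s

ln(m₀/m_f) = ln(8150/1360) = ln(5.993) = 1.7905.
Rocket equation: v_e = Δv / ln(m₀/m_f) = 5020 / 1.7905 = 2803.6 m/s.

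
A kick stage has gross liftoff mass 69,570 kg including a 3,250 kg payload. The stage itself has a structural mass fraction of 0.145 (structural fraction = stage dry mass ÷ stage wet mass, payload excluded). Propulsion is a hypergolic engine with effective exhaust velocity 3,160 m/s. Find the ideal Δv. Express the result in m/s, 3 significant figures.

Δv ≈ 5330 m/s

Stage wet mass = m₀ − payload = 69,570 − 3,250 = 66,320 kg.
Stage dry mass = ε × stage wet mass = 0.145 × 66,320 = 9,616.4 kg.
Burnout mass m_f = stage dry + payload = 9,616.4 + 3,250 = 12,866.4 kg.
Using Δv = v_e ln(m₀/m_f): Δv = v_e · ln(69,570/12,866.4) = 3160.0 × ln(5.407) = 3160.0 × 1.6877 ≈ 5333 m/s.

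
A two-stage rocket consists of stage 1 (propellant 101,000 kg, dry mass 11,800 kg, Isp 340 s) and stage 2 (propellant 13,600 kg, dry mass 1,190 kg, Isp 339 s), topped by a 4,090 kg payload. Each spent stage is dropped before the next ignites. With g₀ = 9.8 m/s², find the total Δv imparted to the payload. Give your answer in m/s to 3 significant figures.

Ignition mass of stage 1 = 101,000+11,800 + 13,600+1,190 + 4,090 = 131,680 kg.
Stage 1: m₀ = 131,680 kg, m_f = 131,680 − 101,000 = 30,680 kg; Δv = 340×9.8×ln(4.292) = 3332.0×1.4568 ≈ 4854 m/s.
Stage 2: m₀ = 18,880 kg, m_f = 18,880 − 13,600 = 5,280 kg; Δv = 339×9.8×ln(3.576) = 3322.2×1.2742 ≈ 4233 m/s.
Total Δv = 4854 + 4233 = 9087 m/s.

Δv ≈ 9090 m/s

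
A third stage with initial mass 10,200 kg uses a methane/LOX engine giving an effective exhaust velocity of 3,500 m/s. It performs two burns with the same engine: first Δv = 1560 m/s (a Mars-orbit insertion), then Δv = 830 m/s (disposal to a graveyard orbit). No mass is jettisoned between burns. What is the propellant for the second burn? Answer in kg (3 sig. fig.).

propellant for the second burn ≈ 1380 kg

After the first burn: m = 10200 × exp(−1560/3500.0) = 10200 × 0.64037 = 6,531.77 kg.
After the second burn: m = 6,531.77 × exp(−830/3500.0) = 6,531.77 × 0.78888 = 5,152.78 kg.
Second-burn propellant = 6,531.77 − 5,152.78 = 1,378.99 kg.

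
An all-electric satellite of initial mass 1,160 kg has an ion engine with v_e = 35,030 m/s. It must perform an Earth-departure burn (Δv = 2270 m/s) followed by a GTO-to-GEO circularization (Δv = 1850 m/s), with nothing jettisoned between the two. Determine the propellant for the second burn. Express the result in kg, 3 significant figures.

propellant for the second burn ≈ 55.9 kg

After the first burn: m = 1160 × exp(−2270/35030.0) = 1160 × 0.93725 = 1,087.21 kg.
After the second burn: m = 1,087.21 × exp(−1850/35030.0) = 1,087.21 × 0.94856 = 1,031.28 kg.
Second-burn propellant = 1,087.21 − 1,031.28 = 55.93 kg.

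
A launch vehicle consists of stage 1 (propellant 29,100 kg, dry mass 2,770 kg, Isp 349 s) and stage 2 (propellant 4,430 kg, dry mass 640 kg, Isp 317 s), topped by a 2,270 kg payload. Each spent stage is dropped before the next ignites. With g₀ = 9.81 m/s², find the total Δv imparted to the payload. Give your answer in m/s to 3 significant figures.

Δv ≈ 7520 m/s

Ignition mass of stage 1 = 29,100+2,770 + 4,430+640 + 2,270 = 39,210 kg.
Stage 1: m₀ = 39,210 kg, m_f = 39,210 − 29,100 = 10,110 kg; Δv = 349×9.81×ln(3.878) = 3423.7×1.3554 ≈ 4640 m/s.
Stage 2: m₀ = 7,340 kg, m_f = 7,340 − 4,430 = 2,910 kg; Δv = 317×9.81×ln(2.522) = 3109.8×0.9252 ≈ 2877 m/s.
Total Δv = 4640 + 2877 = 7517 m/s.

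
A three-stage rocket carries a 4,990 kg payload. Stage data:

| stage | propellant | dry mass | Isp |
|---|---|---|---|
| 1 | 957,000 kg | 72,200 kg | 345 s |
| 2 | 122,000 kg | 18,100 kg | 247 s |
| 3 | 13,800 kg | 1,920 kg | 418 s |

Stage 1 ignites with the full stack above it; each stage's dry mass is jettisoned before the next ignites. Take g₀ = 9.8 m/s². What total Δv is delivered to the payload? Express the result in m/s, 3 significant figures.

Δv ≈ 13500 m/s

Ignition mass of stage 1 = 957,000+72,200 + 122,000+18,100 + 13,800+1,920 + 4,990 = 1,190,010 kg.
Stage 1: m₀ = 1,190,010 kg, m_f = 1,190,010 − 957,000 = 233,010 kg; Δv = 345×9.8×ln(5.107) = 3381.0×1.6306 ≈ 5513 m/s.
Stage 2: m₀ = 160,810 kg, m_f = 160,810 − 122,000 = 38,810 kg; Δv = 247×9.8×ln(4.144) = 2420.6×1.4215 ≈ 3441 m/s.
Stage 3: m₀ = 20,710 kg, m_f = 20,710 − 13,800 = 6,910 kg; Δv = 418×9.8×ln(2.997) = 4096.4×1.0976 ≈ 4496 m/s.
Total Δv = 5513 + 3441 + 4496 = 13450 m/s.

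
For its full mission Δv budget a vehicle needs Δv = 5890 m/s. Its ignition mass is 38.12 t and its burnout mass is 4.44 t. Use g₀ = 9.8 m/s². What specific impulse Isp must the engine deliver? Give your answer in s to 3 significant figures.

ln(m₀/m_f) = ln(38120/4440) = ln(8.586) = 2.1501.
Rocket equation: v_e = Δv / ln(m₀/m_f) = 5890 / 2.1501 = 2739.4 m/s.
Isp = v_e / g₀ = 2739.4 / 9.8 = 279.5 s.

Isp ≈ 280 s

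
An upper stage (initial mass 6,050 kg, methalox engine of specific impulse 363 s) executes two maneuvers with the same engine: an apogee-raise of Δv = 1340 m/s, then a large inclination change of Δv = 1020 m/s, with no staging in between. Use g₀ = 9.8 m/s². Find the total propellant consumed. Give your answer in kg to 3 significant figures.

v_e = Isp · g₀ = 363 × 9.8 = 3557.4 m/s.
After the first burn: m = 6050 × exp(−1340/3557.4) = 6050 × 0.68614 = 4,151.15 kg.
After the second burn: m = 4,151.15 × exp(−1020/3557.4) = 4,151.15 × 0.75072 = 3,116.35 kg.
Total propellant = m₀ − m_final = 6050 − 3,116.35 = 2,933.65 kg.

total propellant consumed ≈ 2930 kg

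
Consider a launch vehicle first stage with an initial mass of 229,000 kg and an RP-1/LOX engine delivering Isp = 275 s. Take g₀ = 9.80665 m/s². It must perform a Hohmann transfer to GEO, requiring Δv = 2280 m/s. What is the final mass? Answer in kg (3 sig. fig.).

v_e = Isp · g₀ = 275 × 9.80665 = 2696.8 m/s.
By the Tsiolkovsky rocket equation, m₀/m_f = exp(Δv / v_e) = exp(2280 / 2696.8) = exp(0.8454) = 2.3290.
m_f = m₀ / 2.3290 = 229,000 / 2.3290 = 98,325.5 kg.

final mass ≈ 98300 kg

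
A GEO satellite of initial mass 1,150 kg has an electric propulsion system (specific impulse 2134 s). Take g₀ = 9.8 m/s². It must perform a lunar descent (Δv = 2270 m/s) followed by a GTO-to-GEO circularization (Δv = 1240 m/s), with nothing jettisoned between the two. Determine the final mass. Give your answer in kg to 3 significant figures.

final mass ≈ 972 kg

v_e = Isp · g₀ = 2134 × 9.8 = 20913.2 m/s.
After the first burn: m = 1150 × exp(−2270/20913.2) = 1150 × 0.89714 = 1,031.71 kg.
After the second burn: m = 1,031.71 × exp(−1240/20913.2) = 1,031.71 × 0.94243 = 972.314 kg.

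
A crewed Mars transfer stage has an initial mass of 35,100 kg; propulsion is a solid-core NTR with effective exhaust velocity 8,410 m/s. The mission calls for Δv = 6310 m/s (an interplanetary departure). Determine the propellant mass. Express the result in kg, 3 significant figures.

m₀/m_f = exp(Δv / v_e) = exp(6310 / 8410.0) = exp(0.7503) = 2.1176.
m_f = 35,100 / 2.1176 = 16,575.4 kg, so propellant = m₀ − m_f = 35,100 − 16,575.4 = 18,524.6 kg.

propellant mass ≈ 18500 kg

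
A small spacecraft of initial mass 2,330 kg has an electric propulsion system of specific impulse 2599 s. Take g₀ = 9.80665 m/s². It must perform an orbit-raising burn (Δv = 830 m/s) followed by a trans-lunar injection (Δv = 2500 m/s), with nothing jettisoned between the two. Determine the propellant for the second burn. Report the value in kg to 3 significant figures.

v_e = Isp · g₀ = 2599 × 9.80665 = 25487.5 m/s.
After the first burn: m = 2330 × exp(−830/25487.5) = 2330 × 0.96796 = 2,255.35 kg.
After the second burn: m = 2,255.35 × exp(−2500/25487.5) = 2,255.35 × 0.90657 = 2,044.63 kg.
Second-burn propellant = 2,255.35 − 2,044.63 = 210.72 kg.

propellant for the second burn ≈ 211 kg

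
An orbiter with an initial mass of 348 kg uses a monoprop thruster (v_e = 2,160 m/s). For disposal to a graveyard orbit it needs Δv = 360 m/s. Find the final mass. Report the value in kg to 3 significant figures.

m₀/m_f = exp(Δv / v_e) = exp(360 / 2160.0) = exp(0.1667) = 1.1814.
m_f = m₀ / 1.1814 = 348 / 1.1814 = 294.566 kg.

final mass ≈ 295 kg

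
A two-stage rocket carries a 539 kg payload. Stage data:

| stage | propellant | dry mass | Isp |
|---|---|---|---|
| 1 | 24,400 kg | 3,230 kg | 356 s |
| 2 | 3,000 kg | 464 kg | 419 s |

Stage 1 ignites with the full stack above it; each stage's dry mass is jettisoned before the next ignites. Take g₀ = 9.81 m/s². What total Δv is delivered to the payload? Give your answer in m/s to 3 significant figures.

Ignition mass of stage 1 = 24,400+3,230 + 3,000+464 + 539 = 31,633 kg.
Stage 1: m₀ = 31,633 kg, m_f = 31,633 − 24,400 = 7,233 kg; Δv = 356×9.81×ln(4.373) = 3492.4×1.4755 ≈ 5153 m/s.
Stage 2: m₀ = 4,003 kg, m_f = 4,003 − 3,000 = 1,003 kg; Δv = 419×9.81×ln(3.991) = 4110.4×1.3840 ≈ 5689 m/s.
Total Δv = 5153 + 5689 = 10842 m/s.

Δv ≈ 10800 m/s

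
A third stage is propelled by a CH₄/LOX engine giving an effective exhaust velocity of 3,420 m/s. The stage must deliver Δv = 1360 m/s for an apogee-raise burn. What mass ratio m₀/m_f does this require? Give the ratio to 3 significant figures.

mass ratio ≈ 1.49

m₀/m_f = exp(Δv / v_e) = exp(1360 / 3420.0) = exp(0.3977) = 1.4883.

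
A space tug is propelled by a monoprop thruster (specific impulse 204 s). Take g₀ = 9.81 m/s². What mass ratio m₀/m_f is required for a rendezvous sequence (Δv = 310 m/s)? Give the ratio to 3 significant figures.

mass ratio ≈ 1.17

v_e = Isp · g₀ = 204 × 9.81 = 2001.2 m/s.
m₀/m_f = exp(Δv / v_e) = exp(310 / 2001.2) = exp(0.1549) = 1.1675.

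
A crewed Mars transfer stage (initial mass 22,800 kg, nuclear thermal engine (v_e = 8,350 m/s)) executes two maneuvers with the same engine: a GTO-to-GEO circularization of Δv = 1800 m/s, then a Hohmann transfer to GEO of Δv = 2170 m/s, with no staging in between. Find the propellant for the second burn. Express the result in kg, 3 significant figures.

propellant for the second burn ≈ 4210 kg

After the first burn: m = 22800 × exp(−1800/8350.0) = 22800 × 0.80608 = 18,378.6 kg.
After the second burn: m = 18,378.6 × exp(−2170/8350.0) = 18,378.6 × 0.77114 = 14,172.5 kg.
Second-burn propellant = 18,378.6 − 14,172.5 = 4,206.1 kg.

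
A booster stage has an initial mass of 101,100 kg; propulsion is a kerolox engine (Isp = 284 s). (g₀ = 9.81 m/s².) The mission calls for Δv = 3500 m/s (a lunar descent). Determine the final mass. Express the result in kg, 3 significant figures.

final mass ≈ 28800 kg

v_e = Isp · g₀ = 284 × 9.81 = 2786.0 m/s.
Using Δv = v_e ln(m₀/m_f): m₀/m_f = exp(Δv / v_e) = exp(3500 / 2786.0) = exp(1.2563) = 3.5123.
m_f = m₀ / 3.5123 = 101,100 / 3.5123 = 28,784.6 kg.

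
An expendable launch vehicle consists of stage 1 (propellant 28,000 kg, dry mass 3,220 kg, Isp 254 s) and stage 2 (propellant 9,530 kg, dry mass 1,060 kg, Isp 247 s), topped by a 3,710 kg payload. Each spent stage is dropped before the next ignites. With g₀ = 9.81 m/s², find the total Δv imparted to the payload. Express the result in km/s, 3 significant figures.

Ignition mass of stage 1 = 28,000+3,220 + 9,530+1,060 + 3,710 = 45,520 kg.
Stage 1: m₀ = 45,520 kg, m_f = 45,520 − 28,000 = 17,520 kg; Δv = 254×9.81×ln(2.598) = 2491.7×0.9548 ≈ 2379 m/s.
Stage 2: m₀ = 14,300 kg, m_f = 14,300 − 9,530 = 4,770 kg; Δv = 247×9.81×ln(2.998) = 2423.1×1.0979 ≈ 2660 m/s.
Total Δv = 2379 + 2660 = 5039 m/s.

Δv ≈ 5.04 km/s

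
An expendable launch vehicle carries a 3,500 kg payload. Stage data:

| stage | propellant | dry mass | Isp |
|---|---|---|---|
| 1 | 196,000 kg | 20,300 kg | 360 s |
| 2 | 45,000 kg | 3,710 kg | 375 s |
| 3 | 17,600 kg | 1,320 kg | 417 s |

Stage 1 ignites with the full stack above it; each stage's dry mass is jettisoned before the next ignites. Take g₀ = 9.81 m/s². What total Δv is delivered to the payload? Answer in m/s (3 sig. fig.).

Δv ≈ 14000 m/s

Ignition mass of stage 1 = 196,000+20,300 + 45,000+3,710 + 17,600+1,320 + 3,500 = 287,430 kg.
Stage 1: m₀ = 287,430 kg, m_f = 287,430 − 196,000 = 91,430 kg; Δv = 360×9.81×ln(3.144) = 3531.6×1.1454 ≈ 4045 m/s.
Stage 2: m₀ = 71,130 kg, m_f = 71,130 − 45,000 = 26,130 kg; Δv = 375×9.81×ln(2.722) = 3678.8×1.0014 ≈ 3684 m/s.
Stage 3: m₀ = 22,420 kg, m_f = 22,420 − 17,600 = 4,820 kg; Δv = 417×9.81×ln(4.651) = 4090.8×1.5372 ≈ 6288 m/s.
Total Δv = 4045 + 3684 + 6288 = 14017 m/s.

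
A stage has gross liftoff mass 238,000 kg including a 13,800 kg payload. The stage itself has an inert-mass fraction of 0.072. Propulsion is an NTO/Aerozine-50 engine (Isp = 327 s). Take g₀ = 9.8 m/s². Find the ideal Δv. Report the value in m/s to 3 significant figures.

Δv ≈ 6640 m/s

Stage wet mass = m₀ − payload = 238,000 − 13,800 = 224,200 kg.
Stage dry mass = ε × stage wet mass = 0.072 × 224,200 = 16,142.4 kg.
Burnout mass m_f = stage dry + payload = 16,142.4 + 13,800 = 29,942.4 kg.
v_e = Isp · g₀ = 327 × 9.8 = 3204.6 m/s.
Δv = v_e · ln(238,000/29,942.4) = 3204.6 × ln(7.949) = 3204.6 × 2.0730 ≈ 6643 m/s.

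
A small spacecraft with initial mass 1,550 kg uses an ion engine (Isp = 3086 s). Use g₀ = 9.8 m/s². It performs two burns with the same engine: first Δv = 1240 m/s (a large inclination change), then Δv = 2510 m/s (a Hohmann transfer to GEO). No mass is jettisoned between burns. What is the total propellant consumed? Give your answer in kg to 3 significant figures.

v_e = Isp · g₀ = 3086 × 9.8 = 30242.8 m/s.
After the first burn: m = 1550 × exp(−1240/30242.8) = 1550 × 0.95983 = 1,487.74 kg.
After the second burn: m = 1,487.74 × exp(−2510/30242.8) = 1,487.74 × 0.92036 = 1,369.26 kg.
Total propellant = m₀ − m_final = 1550 − 1,369.26 = 180.74 kg.

total propellant consumed ≈ 181 kg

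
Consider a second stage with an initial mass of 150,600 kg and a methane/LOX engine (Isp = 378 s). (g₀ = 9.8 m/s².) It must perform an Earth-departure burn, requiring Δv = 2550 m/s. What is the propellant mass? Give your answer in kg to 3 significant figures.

propellant mass ≈ 74900 kg

v_e = Isp · g₀ = 378 × 9.8 = 3704.4 m/s.
By the Tsiolkovsky rocket equation, m₀/m_f = exp(Δv / v_e) = exp(2550 / 3704.4) = exp(0.6884) = 1.9905.
m_f = 150,600 / 1.9905 = 75,659.4 kg, so propellant = m₀ − m_f = 150,600 − 75,659.4 = 74,940.6 kg.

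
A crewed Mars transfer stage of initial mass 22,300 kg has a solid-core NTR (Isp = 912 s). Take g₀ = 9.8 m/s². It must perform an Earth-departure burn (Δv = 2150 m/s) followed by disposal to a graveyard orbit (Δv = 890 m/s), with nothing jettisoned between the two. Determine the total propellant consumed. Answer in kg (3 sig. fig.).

v_e = Isp · g₀ = 912 × 9.8 = 8937.6 m/s.
After the first burn: m = 22300 × exp(−2150/8937.6) = 22300 × 0.78619 = 17,532 kg.
After the second burn: m = 17,532 × exp(−890/8937.6) = 17,532 × 0.90522 = 15,870.3 kg.
Total propellant = m₀ − m_final = 22300 − 15,870.3 = 6,429.7 kg.

total propellant consumed ≈ 6430 kg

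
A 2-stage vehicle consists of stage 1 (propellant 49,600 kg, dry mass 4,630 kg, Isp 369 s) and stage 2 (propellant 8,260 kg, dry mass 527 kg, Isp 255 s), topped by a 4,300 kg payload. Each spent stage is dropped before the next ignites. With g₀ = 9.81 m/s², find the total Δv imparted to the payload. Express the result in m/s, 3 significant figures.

Δv ≈ 7330 m/s

Ignition mass of stage 1 = 49,600+4,630 + 8,260+527 + 4,300 = 67,317 kg.
Stage 1: m₀ = 67,317 kg, m_f = 67,317 − 49,600 = 17,717 kg; Δv = 369×9.81×ln(3.8) = 3619.9×1.3349 ≈ 4832 m/s.
Stage 2: m₀ = 13,087 kg, m_f = 13,087 − 8,260 = 4,827 kg; Δv = 255×9.81×ln(2.711) = 2501.6×0.9974 ≈ 2495 m/s.
Total Δv = 4832 + 2495 = 7327 m/s.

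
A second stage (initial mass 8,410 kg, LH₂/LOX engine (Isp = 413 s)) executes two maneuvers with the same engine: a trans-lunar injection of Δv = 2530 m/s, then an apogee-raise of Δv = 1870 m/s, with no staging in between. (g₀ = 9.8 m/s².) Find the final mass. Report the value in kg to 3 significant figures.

final mass ≈ 2840 kg

v_e = Isp · g₀ = 413 × 9.8 = 4047.4 m/s.
After the first burn: m = 8410 × exp(−2530/4047.4) = 8410 × 0.53521 = 4,501.12 kg.
After the second burn: m = 4,501.12 × exp(−1870/4047.4) = 4,501.12 × 0.63001 = 2,835.75 kg.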